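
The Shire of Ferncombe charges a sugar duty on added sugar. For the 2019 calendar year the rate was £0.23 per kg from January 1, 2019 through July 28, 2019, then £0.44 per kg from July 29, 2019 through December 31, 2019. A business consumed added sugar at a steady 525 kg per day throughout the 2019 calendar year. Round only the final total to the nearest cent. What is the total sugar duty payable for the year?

January 1 – July 28, 2019: 209 days × 525 kg/day = 109,725 kg at £0.23/kg → £25,236.75
July 29 – December 31, 2019: 156 days × 525 kg/day = 81,900 kg at £0.44/kg → £36,036.00

£61,272.75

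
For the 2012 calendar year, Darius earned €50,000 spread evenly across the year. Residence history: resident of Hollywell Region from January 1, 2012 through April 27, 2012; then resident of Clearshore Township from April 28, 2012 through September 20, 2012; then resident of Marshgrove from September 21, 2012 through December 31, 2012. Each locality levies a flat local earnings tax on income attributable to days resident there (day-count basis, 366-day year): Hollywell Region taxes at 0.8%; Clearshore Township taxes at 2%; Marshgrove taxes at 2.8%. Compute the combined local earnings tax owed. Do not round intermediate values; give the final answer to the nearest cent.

€918.03

Hollywell Region, January 1 – April 27, 2012: 118 days → €50,000 × 0.8% × 118/366 = €128.9617
Clearshore Township, April 28 – September 20, 2012: 146 days → €50,000 × 2% × 146/366 = €398.9071
Marshgrove, September 21 – December 31, 2012: 102 days → €50,000 × 2.8% × 102/366 = €390.1639
Total = €918.0328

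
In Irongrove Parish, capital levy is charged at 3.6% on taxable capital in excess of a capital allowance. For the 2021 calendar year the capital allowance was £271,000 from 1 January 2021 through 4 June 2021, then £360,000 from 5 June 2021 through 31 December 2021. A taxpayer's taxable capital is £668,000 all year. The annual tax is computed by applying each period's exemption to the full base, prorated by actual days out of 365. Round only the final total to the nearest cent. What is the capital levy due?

£12,448.60

1 January – 4 June 2021: 155 days, exemption £271,000 → (£668,000 − £271,000) × 3.6% × 155/365 = £6,069.2055
5 June – 31 December 2021: 210 days, exemption £360,000 → (£668,000 − £360,000) × 3.6% × 210/365 = £6,379.3973
Total = £12,448.6027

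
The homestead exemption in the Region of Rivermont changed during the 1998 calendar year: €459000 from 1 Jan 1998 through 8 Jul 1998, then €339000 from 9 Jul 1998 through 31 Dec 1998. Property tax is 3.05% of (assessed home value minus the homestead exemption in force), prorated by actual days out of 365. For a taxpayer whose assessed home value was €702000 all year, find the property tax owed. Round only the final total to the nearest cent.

1 Jan – 8 Jul 1998: 189 days, exemption €459000 → (€702000 − €459000) × 3.05% × 189/365 = €3837.7356
9 Jul – 31 Dec 1998: 176 days, exemption €339000 → (€702000 − €339000) × 3.05% × 176/365 = €5338.5863
Total = €9176.3219

€9176.32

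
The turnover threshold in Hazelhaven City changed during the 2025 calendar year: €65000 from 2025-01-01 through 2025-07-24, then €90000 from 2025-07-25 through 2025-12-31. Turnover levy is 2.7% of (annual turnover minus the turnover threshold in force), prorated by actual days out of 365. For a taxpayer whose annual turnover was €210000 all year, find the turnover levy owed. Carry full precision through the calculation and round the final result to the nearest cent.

2025-01-01 to 2025-07-24: 205 days, exemption €65000 → (€210000 − €65000) × 2.7% × 205/365 = €2198.8356
2025-07-25 to 2025-12-31: 160 days, exemption €90000 → (€210000 − €90000) × 2.7% × 160/365 = €1420.2740
Total = €3619.1096

€3619.11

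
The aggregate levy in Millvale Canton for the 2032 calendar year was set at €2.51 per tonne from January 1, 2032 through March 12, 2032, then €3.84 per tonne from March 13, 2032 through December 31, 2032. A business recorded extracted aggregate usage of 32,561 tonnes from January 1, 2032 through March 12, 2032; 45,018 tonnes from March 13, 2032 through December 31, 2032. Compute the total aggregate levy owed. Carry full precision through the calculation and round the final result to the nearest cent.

January 1 – March 12, 2032: 32,561 tonnes at €2.51/tonne → €81728.11
March 13 – December 31, 2032: 45,018 tonnes at €3.84/tonne → €172869.12

€254597.23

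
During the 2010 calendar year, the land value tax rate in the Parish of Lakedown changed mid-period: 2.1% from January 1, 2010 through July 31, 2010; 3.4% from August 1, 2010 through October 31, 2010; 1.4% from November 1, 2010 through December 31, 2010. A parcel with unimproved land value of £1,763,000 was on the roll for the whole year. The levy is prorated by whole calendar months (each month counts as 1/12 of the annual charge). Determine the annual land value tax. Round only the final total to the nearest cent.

January 1 – July 31, 2010: 7 months at 2.1% → £1,763,000 × 2.1% × 7/12 = £21,596.7500
August 1 – October 31, 2010: 3 months at 3.4% → £1,763,000 × 3.4% × 3/12 = £14,985.5000
November 1 – December 31, 2010: 2 months at 1.4% → £1,763,000 × 1.4% × 2/12 = £4,113.6667
Total = £40,695.9167

£40,695.92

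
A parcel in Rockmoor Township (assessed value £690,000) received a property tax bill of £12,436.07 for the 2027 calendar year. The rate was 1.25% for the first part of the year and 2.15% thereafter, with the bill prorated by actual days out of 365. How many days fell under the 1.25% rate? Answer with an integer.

141 days

Let d = days at the first rate; then 365 − d days at the second rate.
£690,000 × [1.25%·d + 2.15%·(365−d)] / 365 = £12,436.07
Solving gives d = 141, so the new rate took effect on 22 May 2027.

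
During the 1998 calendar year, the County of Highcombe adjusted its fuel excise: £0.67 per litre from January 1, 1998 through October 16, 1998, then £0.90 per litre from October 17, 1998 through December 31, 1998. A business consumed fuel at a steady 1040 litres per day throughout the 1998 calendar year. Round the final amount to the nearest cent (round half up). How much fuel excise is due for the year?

January 1 – October 16, 1998: 289 days × 1040 litres/day = 300,560 litres at £0.67/litre → £201,375.20
October 17 – December 31, 1998: 76 days × 1040 litres/day = 79,040 litres at £0.90/litre → £71,136.00

£272,511.20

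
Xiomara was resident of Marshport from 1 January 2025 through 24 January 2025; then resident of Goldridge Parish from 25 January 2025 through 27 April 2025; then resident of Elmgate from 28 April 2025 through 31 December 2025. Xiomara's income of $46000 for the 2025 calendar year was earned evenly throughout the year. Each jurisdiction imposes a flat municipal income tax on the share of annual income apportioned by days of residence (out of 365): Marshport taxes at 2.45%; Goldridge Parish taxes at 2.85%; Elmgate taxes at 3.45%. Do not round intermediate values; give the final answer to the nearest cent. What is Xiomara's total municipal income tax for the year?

$1486.43

Marshport, 1 January – 24 January 2025: 24 days → $46000 × 2.45% × 24/365 = $74.1041
Goldridge Parish, 25 January – 27 April 2025: 93 days → $46000 × 2.85% × 93/365 = $334.0356
Elmgate, 28 April – 31 December 2025: 248 days → $46000 × 3.45% × 248/365 = $1078.2904
Total = $1486.4301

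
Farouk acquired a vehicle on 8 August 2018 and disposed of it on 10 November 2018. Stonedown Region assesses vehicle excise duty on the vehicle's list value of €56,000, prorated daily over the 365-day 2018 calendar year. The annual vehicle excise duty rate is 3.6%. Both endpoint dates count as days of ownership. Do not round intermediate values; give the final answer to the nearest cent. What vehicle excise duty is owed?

Days held (8 August – 10 November 2018): 95 out of 365
Tax = €56,000 × 3.6% × 95/365 = €524.7123

€524.71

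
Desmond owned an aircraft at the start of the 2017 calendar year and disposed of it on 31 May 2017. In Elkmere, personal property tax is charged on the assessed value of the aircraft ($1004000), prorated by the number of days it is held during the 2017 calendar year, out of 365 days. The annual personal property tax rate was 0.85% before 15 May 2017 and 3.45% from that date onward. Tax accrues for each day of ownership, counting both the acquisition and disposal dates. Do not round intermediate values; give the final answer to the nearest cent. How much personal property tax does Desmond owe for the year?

1 January – 14 May 2017: 134 days at 0.85% → $1004000 × 0.85% × 134/365 = $3133.0301
15 May – 31 May 2017: 17 days at 3.45% → $1004000 × 3.45% × 17/365 = $1613.2767
Total = $4746.3068

$4746.31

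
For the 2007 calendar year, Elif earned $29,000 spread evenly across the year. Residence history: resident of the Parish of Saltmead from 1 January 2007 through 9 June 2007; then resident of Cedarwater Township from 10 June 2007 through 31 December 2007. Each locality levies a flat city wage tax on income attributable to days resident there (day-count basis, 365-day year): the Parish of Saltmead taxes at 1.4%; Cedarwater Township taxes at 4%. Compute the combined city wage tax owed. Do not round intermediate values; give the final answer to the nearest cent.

$829.48

The Parish of Saltmead, 1 January – 9 June 2007: 160 days → $29,000 × 1.4% × 160/365 = $177.9726
Cedarwater Township, 10 June – 31 December 2007: 205 days → $29,000 × 4% × 205/365 = $651.5068
Total = $829.4795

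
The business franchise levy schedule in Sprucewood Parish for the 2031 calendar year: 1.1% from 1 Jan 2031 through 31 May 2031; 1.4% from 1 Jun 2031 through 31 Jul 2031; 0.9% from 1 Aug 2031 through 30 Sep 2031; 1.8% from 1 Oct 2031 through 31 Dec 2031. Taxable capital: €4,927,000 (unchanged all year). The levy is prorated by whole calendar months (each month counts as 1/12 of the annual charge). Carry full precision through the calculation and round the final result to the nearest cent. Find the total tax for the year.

1 Jan – 31 May 2031: 5 months at 1.1% → €4,927,000 × 1.1% × 5/12 = €22,582.0833
1 Jun – 31 Jul 2031: 2 months at 1.4% → €4,927,000 × 1.4% × 2/12 = €11,496.3333
1 Aug – 30 Sep 2031: 2 months at 0.9% → €4,927,000 × 0.9% × 2/12 = €7,390.5000
1 Oct – 31 Dec 2031: 3 months at 1.8% → €4,927,000 × 1.8% × 3/12 = €22,171.5000
Total = €63,640.4167

€63,640.42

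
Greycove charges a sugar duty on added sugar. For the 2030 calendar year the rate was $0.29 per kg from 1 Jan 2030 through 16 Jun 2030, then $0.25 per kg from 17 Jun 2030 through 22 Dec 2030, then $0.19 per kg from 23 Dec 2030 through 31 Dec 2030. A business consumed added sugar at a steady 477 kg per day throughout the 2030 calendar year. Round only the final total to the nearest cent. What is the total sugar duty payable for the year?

1 Jan – 16 Jun 2030: 167 days × 477 kg/day = 79,659 kg at $0.29/kg → $23,101.11
17 Jun – 22 Dec 2030: 189 days × 477 kg/day = 90,153 kg at $0.25/kg → $22,538.25
23 Dec – 31 Dec 2030: 9 days × 477 kg/day = 4,293 kg at $0.19/kg → $815.67

$46,455.03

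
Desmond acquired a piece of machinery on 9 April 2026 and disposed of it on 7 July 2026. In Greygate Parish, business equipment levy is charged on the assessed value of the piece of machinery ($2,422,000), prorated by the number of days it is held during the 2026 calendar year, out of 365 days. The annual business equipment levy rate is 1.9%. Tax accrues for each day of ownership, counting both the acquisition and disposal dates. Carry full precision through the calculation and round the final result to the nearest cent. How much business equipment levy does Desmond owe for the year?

$11,346.90

Days held (9 April – 7 July 2026): 90 out of 365
Tax = $2,422,000 × 1.9% × 90/365 = $11,346.9041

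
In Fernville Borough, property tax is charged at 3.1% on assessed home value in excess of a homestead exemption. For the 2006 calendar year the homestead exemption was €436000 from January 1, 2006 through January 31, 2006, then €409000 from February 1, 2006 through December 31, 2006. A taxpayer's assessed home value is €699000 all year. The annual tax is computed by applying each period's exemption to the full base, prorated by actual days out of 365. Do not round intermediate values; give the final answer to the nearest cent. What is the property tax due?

January 1 – January 31, 2006: 31 days, exemption €436000 → (€699000 − €436000) × 3.1% × 31/365 = €692.4466
February 1 – December 31, 2006: 334 days, exemption €409000 → (€699000 − €409000) × 3.1% × 334/365 = €8226.4658
Total = €8918.9123

€8918.91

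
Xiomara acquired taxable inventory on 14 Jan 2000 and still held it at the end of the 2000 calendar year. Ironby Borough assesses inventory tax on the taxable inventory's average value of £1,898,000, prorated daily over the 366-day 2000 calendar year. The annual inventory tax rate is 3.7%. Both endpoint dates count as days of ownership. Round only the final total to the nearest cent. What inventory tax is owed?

Days held (14 Jan – 31 Dec 2000): 353 out of 366
Tax = £1,898,000 × 3.7% × 353/366 = £67,731.6339

£67,731.63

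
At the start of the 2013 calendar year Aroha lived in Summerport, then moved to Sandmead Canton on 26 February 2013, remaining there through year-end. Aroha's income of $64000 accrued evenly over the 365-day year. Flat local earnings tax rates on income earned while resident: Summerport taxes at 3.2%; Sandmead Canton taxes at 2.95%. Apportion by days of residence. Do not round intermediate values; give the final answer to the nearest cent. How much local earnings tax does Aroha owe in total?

$1912.55

Summerport, 1 January – 25 February 2013: 56 days → $64000 × 3.2% × 56/365 = $314.2137
Sandmead Canton, 26 February – 31 December 2013: 309 days → $64000 × 2.95% × 309/365 = $1598.3342
Total = $1912.5479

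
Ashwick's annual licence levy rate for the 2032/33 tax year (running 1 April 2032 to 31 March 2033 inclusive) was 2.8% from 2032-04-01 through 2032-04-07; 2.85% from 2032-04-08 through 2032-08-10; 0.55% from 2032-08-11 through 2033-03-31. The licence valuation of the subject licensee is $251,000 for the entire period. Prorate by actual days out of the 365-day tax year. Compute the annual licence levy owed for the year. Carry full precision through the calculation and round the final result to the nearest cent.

2032-04-01 to 2032-04-07: 7 days at 2.8% → $251,000 × 2.8% × 7/365 = $134.7836
2032-04-08 to 2032-08-10: 125 days at 2.85% → $251,000 × 2.85% × 125/365 = $2,449.8288
2032-08-11 to 2033-03-31: 233 days at 0.55% → $251,000 × 0.55% × 233/365 = $881.2507
Total = $3,465.8630

$3,465.86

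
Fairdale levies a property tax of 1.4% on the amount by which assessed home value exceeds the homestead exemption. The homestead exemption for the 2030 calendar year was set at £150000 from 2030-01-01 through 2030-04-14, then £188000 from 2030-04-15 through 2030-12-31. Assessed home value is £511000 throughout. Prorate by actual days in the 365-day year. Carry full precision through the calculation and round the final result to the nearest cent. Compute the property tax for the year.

£4673.58

2030-01-01 to 2030-04-14: 104 days, exemption £150000 → (£511000 − £150000) × 1.4% × 104/365 = £1440.0438
2030-04-15 to 2030-12-31: 261 days, exemption £188000 → (£511000 − £188000) × 1.4% × 261/365 = £3233.5397
Total = £4673.5836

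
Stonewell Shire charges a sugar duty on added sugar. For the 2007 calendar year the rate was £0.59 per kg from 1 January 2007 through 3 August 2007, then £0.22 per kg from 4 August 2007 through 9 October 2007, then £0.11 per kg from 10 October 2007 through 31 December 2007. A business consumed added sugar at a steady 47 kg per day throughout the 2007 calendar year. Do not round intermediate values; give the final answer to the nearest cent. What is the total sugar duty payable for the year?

1 January – 3 August 2007: 215 days × 47 kg/day = 10,105 kg at £0.59/kg → £5961.95
4 August – 9 October 2007: 67 days × 47 kg/day = 3,149 kg at £0.22/kg → £692.78
10 October – 31 December 2007: 83 days × 47 kg/day = 3,901 kg at £0.11/kg → £429.11

£7083.84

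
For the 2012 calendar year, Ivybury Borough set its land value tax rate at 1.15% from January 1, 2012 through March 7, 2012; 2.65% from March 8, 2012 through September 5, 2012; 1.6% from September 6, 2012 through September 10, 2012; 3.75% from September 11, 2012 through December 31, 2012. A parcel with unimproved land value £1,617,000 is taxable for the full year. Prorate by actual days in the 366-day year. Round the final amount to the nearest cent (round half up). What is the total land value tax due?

January 1 – March 7, 2012: 67 days at 1.15% → £1,617,000 × 1.15% × 67/366 = £3,404.0943
March 8 – September 5, 2012: 182 days at 2.65% → £1,617,000 × 2.65% × 182/366 = £21,308.1721
September 6 – September 10, 2012: 5 days at 1.6% → £1,617,000 × 1.6% × 5/366 = £353.4426
September 11 – December 31, 2012: 112 days at 3.75% → £1,617,000 × 3.75% × 112/366 = £18,555.7377
Total = £43,621.4467

£43,621.45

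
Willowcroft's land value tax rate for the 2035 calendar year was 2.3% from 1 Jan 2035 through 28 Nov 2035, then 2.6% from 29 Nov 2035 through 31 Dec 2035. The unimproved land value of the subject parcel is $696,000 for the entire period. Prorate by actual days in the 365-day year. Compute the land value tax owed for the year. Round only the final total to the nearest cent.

$16,196.78

1 Jan – 28 Nov 2035: 332 days at 2.3% → $696,000 × 2.3% × 332/365 = $14,560.7014
29 Nov – 31 Dec 2035: 33 days at 2.6% → $696,000 × 2.6% × 33/365 = $1,636.0767
Total = $16,196.7781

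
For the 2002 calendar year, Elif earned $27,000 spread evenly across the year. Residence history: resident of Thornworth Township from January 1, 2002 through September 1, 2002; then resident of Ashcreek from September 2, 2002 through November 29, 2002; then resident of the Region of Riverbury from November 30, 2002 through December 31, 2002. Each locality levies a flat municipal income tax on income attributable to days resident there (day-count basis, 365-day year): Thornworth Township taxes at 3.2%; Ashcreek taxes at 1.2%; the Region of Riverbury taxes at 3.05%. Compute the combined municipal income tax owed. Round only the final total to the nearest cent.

$728.78

Thornworth Township, January 1 – September 1, 2002: 244 days → $27,000 × 3.2% × 244/365 = $577.5781
Ashcreek, September 2 – November 29, 2002: 89 days → $27,000 × 1.2% × 89/365 = $79.0027
The Region of Riverbury, November 30 – December 31, 2002: 32 days → $27,000 × 3.05% × 32/365 = $72.1973
Total = $728.7781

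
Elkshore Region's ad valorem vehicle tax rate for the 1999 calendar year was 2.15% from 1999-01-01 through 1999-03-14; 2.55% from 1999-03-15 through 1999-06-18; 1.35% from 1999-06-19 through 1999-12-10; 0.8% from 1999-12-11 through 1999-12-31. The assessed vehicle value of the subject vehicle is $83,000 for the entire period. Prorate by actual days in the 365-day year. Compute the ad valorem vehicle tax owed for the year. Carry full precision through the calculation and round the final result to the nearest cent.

1999-01-01 to 1999-03-14: 73 days at 2.15% → $83,000 × 2.15% × 73/365 = $356.9000
1999-03-15 to 1999-06-18: 96 days at 2.55% → $83,000 × 2.55% × 96/365 = $556.6685
1999-06-19 to 1999-12-10: 175 days at 1.35% → $83,000 × 1.35% × 175/365 = $537.2260
1999-12-11 to 1999-12-31: 21 days at 0.8% → $83,000 × 0.8% × 21/365 = $38.2027
Total = $1,488.9973

$1,489.00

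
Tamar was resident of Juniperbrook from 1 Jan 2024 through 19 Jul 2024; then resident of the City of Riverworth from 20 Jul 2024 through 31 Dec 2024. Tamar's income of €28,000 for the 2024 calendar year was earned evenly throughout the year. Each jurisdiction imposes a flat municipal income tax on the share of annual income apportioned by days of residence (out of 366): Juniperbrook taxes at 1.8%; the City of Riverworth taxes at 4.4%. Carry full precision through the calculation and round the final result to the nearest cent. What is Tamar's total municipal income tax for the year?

€832.20

Juniperbrook, 1 Jan – 19 Jul 2024: 201 days → €28,000 × 1.8% × 201/366 = €276.7869
The City of Riverworth, 20 Jul – 31 Dec 2024: 165 days → €28,000 × 4.4% × 165/366 = €555.4098
Total = €832.1967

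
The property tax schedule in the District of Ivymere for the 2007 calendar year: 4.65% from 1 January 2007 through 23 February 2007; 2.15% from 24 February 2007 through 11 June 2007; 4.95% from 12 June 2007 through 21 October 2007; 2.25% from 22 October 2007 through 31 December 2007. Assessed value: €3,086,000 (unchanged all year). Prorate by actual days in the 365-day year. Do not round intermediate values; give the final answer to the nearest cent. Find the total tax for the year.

€109,612.18

1 January – 23 February 2007: 54 days at 4.65% → €3,086,000 × 4.65% × 54/365 = €21,229.9890
24 February – 11 June 2007: 108 days at 2.15% → €3,086,000 × 2.15% × 108/365 = €19,632.0329
12 June – 21 October 2007: 132 days at 4.95% → €3,086,000 × 4.95% × 132/365 = €55,243.6274
22 October – 31 December 2007: 71 days at 2.25% → €3,086,000 × 2.25% × 71/365 = €13,506.5342
Total = €109,612.1836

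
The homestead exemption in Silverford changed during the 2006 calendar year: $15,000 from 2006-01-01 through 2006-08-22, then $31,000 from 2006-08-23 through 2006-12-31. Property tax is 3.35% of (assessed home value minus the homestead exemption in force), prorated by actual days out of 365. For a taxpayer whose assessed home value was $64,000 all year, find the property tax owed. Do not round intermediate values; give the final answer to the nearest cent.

2006-01-01 to 2006-08-22: 234 days, exemption $15,000 → ($64,000 − $15,000) × 3.35% × 234/365 = $1,052.3589
2006-08-23 to 2006-12-31: 131 days, exemption $31,000 → ($64,000 − $31,000) × 3.35% × 131/365 = $396.7685
Total = $1,449.1274

$1,449.13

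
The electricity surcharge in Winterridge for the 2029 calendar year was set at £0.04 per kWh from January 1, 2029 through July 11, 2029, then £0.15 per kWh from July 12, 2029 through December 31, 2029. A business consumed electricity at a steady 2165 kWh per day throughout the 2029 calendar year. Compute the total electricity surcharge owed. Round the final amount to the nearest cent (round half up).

January 1 – July 11, 2029: 192 days × 2165 kWh/day = 415,680 kWh at £0.04/kWh → £16,627.20
July 12 – December 31, 2029: 173 days × 2165 kWh/day = 374,545 kWh at £0.15/kWh → £56,181.75

£72,808.95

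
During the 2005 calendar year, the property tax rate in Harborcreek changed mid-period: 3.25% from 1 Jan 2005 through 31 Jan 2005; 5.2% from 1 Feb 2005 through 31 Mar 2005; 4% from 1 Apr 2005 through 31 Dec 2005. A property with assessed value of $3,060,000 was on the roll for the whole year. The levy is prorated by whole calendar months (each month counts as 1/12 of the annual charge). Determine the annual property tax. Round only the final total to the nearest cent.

1 Jan – 31 Jan 2005: 1 month at 3.25% → $3,060,000 × 3.25% × 1/12 = $8,287.5000
1 Feb – 31 Mar 2005: 2 months at 5.2% → $3,060,000 × 5.2% × 2/12 = $26,520.0000
1 Apr – 31 Dec 2005: 9 months at 4% → $3,060,000 × 4% × 9/12 = $91,800.0000
Total = $126,607.5000

$126,607.50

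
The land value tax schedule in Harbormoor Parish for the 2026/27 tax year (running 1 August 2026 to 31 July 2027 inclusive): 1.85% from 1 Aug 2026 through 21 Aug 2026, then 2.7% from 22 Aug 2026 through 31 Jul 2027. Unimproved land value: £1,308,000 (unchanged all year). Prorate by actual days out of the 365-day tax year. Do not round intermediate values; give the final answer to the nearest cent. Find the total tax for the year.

£34,676.33

1 Aug – 21 Aug 2026: 21 days at 1.85% → £1,308,000 × 1.85% × 21/365 = £1,392.2137
22 Aug 2026 – 31 Jul 2027: 344 days at 2.7% → £1,308,000 × 2.7% × 344/365 = £33,284.1205
Total = £34,676.3342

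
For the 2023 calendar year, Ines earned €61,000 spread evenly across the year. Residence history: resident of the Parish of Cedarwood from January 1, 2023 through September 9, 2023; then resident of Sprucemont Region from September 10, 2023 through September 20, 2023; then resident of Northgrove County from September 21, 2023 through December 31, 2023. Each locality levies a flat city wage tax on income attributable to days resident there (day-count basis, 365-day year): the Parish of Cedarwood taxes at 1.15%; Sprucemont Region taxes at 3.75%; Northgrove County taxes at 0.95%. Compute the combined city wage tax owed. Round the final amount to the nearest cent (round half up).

€715.20

The Parish of Cedarwood, January 1 – September 9, 2023: 252 days → €61,000 × 1.15% × 252/365 = €484.3233
Sprucemont Region, September 10 – September 20, 2023: 11 days → €61,000 × 3.75% × 11/365 = €68.9384
Northgrove County, September 21 – December 31, 2023: 102 days → €61,000 × 0.95% × 102/365 = €161.9425
Total = €715.2041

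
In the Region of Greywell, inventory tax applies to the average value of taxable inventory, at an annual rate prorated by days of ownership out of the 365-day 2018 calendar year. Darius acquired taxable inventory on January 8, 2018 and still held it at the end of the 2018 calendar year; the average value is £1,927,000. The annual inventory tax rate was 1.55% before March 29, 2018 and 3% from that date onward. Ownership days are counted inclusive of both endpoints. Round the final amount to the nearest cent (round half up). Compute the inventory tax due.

£50,577.15

January 8 – March 28, 2018: 80 days at 1.55% → £1,927,000 × 1.55% × 80/365 = £6,546.5205
March 29 – December 31, 2018: 278 days at 3% → £1,927,000 × 3% × 278/365 = £44,030.6301
Total = £50,577.1507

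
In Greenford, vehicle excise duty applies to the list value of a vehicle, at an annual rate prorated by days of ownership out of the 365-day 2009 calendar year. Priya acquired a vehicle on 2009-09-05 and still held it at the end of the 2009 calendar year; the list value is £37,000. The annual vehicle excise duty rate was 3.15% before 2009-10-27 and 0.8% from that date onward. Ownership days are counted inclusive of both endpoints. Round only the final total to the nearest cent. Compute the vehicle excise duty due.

£219.57

2009-09-05 to 2009-10-26: 52 days at 3.15% → £37,000 × 3.15% × 52/365 = £166.0438
2009-10-27 to 2009-12-31: 66 days at 0.8% → £37,000 × 0.8% × 66/365 = £53.5233
Total = £219.5671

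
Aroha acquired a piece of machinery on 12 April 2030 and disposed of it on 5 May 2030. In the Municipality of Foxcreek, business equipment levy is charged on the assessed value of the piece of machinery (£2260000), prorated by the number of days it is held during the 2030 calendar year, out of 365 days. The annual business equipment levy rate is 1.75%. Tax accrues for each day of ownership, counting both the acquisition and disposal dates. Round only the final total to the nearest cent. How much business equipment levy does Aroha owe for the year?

£2600.55

Days held (12 April – 5 May 2030): 24 out of 365
Tax = £2260000 × 1.75% × 24/365 = £2600.5479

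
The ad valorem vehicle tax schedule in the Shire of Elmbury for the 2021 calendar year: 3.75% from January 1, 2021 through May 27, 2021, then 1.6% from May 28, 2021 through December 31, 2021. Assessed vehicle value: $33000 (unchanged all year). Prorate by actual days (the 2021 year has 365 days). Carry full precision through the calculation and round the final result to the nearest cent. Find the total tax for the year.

$813.74

January 1 – May 27, 2021: 147 days at 3.75% → $33000 × 3.75% × 147/365 = $498.3904
May 28 – December 31, 2021: 218 days at 1.6% → $33000 × 1.6% × 218/365 = $315.3534
Total = $813.7438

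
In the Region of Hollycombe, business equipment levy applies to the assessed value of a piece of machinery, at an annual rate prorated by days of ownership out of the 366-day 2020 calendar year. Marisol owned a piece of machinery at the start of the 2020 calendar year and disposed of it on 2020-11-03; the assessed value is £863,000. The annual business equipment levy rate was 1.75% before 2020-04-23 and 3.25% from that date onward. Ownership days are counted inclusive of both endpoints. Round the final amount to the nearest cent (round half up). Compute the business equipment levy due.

£19,606.13

2020-01-01 to 2020-04-22: 113 days at 1.75% → £863,000 × 1.75% × 113/366 = £4,662.7937
2020-04-23 to 2020-11-03: 195 days at 3.25% → £863,000 × 3.25% × 195/366 = £14,943.3402
Total = £19,606.1339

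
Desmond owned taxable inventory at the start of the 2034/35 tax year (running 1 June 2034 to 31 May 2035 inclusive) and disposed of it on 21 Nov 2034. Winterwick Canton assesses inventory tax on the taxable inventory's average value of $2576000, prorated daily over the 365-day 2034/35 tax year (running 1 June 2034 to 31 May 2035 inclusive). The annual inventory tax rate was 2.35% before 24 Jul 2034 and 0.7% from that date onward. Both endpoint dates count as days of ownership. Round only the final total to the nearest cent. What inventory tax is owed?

1 Jun – 23 Jul 2034: 53 days at 2.35% → $2576000 × 2.35% × 53/365 = $8790.1589
24 Jul – 21 Nov 2034: 121 days at 0.7% → $2576000 × 0.7% × 121/365 = $5977.7315
Total = $14767.8904

$14767.89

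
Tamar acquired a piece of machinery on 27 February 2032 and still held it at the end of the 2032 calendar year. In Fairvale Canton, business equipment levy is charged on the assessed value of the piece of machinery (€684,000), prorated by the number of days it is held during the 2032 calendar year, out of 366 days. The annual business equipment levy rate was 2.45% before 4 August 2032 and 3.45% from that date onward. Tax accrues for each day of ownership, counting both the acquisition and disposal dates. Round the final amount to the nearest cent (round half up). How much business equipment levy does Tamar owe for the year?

€16,951.43

27 February – 3 August 2032: 159 days at 2.45% → €684,000 × 2.45% × 159/366 = €7,280.1148
4 August – 31 December 2032: 150 days at 3.45% → €684,000 × 3.45% × 150/366 = €9,671.3115
Total = €16,951.4262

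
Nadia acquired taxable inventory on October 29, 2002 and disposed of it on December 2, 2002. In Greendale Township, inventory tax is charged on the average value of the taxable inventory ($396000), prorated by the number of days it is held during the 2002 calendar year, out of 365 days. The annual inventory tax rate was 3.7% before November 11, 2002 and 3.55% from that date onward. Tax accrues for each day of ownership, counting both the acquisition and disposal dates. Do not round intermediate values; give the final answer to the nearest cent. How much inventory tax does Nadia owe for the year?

October 29 – November 10, 2002: 13 days at 3.7% → $396000 × 3.7% × 13/365 = $521.8521
November 11 – December 2, 2002: 22 days at 3.55% → $396000 × 3.55% × 22/365 = $847.3315
Total = $1369.1836

$1369.18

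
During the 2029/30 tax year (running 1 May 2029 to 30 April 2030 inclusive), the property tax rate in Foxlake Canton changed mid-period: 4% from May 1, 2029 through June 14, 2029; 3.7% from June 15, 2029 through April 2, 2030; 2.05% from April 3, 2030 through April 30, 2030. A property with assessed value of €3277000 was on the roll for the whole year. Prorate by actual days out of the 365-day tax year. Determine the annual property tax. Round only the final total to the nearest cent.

May 1 – June 14, 2029: 45 days at 4% → €3277000 × 4% × 45/365 = €16160.5479
June 15, 2029 – April 2, 2030: 292 days at 3.7% → €3277000 × 3.7% × 292/365 = €96999.2000
April 3 – April 30, 2030: 28 days at 2.05% → €3277000 × 2.05% × 28/365 = €5153.4192
Total = €118313.1671

€118313.17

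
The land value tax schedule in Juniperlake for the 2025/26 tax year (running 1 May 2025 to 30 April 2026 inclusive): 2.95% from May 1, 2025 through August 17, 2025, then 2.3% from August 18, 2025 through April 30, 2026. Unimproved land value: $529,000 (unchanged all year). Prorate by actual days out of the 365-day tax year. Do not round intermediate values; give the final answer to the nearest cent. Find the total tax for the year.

$13,193.84

May 1 – August 17, 2025: 109 days at 2.95% → $529,000 × 2.95% × 109/365 = $4,660.2726
August 18, 2025 – April 30, 2026: 256 days at 2.3% → $529,000 × 2.3% × 256/365 = $8,533.5671
Total = $13,193.8397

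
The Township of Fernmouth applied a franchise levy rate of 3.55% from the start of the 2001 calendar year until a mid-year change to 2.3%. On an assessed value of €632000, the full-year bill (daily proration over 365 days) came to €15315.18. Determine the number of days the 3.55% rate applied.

Let d = days at the first rate; then 365 − d days at the second rate.
€632000 × [3.55%·d + 2.3%·(365−d)] / 365 = €15315.18
Solving gives d = 36, so the new rate took effect on February 6, 2001.

36 days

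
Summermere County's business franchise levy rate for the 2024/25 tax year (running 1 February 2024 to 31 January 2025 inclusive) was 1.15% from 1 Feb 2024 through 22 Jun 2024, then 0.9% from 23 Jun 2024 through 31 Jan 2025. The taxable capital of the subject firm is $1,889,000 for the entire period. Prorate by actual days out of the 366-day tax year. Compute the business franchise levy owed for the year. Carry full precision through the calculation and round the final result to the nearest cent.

1 Feb – 22 Jun 2024: 143 days at 1.15% → $1,889,000 × 1.15% × 143/366 = $8,487.5970
23 Jun 2024 – 31 Jan 2025: 223 days at 0.9% → $1,889,000 × 0.9% × 223/366 = $10,358.5328
Total = $18,846.1298

$18,846.13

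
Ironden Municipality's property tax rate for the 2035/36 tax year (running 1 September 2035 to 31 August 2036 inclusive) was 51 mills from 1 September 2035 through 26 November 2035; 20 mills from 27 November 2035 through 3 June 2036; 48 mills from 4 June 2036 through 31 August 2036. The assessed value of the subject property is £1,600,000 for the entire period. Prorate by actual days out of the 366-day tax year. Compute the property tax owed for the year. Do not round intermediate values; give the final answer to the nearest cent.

£54,684.15

1 September – 26 November 2035: 87 days at 51 mills → £1,600,000 × 5.1% × 87/366 = £19,396.7213
27 November 2035 – 3 June 2036: 190 days at 20 mills → £1,600,000 × 2% × 190/366 = £16,612.0219
4 June – 31 August 2036: 89 days at 48 mills → £1,600,000 × 4.8% × 89/366 = £18,675.4098
Total = £54,684.1530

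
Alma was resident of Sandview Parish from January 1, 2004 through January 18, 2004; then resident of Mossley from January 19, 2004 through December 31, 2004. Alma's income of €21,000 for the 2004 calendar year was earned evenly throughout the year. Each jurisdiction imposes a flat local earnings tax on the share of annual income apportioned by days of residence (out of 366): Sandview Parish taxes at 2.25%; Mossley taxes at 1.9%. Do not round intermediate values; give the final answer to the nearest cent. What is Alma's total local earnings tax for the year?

Sandview Parish, January 1 – January 18, 2004: 18 days → €21,000 × 2.25% × 18/366 = €23.2377
Mossley, January 19 – December 31, 2004: 348 days → €21,000 × 1.9% × 348/366 = €379.3770
Total = €402.6148

€402.61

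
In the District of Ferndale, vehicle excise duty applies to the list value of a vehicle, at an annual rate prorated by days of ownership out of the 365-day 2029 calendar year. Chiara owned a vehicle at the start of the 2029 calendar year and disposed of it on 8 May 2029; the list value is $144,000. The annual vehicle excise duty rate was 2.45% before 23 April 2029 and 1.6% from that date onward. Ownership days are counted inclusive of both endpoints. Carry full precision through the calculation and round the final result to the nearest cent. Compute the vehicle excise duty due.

$1,183.56

1 January – 22 April 2029: 112 days at 2.45% → $144,000 × 2.45% × 112/365 = $1,082.5644
23 April – 8 May 2029: 16 days at 1.6% → $144,000 × 1.6% × 16/365 = $100.9973
Total = $1,183.5616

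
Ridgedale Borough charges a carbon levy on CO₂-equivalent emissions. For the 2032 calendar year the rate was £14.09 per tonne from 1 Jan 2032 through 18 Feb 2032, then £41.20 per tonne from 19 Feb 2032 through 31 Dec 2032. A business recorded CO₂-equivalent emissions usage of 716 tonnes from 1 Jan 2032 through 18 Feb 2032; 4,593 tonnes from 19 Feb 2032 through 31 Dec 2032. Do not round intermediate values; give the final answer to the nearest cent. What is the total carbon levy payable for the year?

1 Jan – 18 Feb 2032: 716 tonnes at £14.09/tonne → £10,088.44
19 Feb – 31 Dec 2032: 4,593 tonnes at £41.20/tonne → £189,231.60

£199,320.04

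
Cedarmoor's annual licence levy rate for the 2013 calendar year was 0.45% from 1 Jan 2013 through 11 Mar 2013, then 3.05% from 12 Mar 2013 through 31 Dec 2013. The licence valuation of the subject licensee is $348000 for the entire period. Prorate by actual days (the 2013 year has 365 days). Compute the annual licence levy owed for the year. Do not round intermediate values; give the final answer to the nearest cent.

1 Jan – 11 Mar 2013: 70 days at 0.45% → $348000 × 0.45% × 70/365 = $300.3288
12 Mar – 31 Dec 2013: 295 days at 3.05% → $348000 × 3.05% × 295/365 = $8578.4384
Total = $8878.7671

$8878.77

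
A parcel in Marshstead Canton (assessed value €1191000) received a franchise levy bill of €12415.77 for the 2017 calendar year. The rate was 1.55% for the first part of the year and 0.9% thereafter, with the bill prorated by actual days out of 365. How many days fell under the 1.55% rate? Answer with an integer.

Let d = days at the first rate; then 365 − d days at the second rate.
€1191000 × [1.55%·d + 0.9%·(365−d)] / 365 = €12415.77
Solving gives d = 80, so the new rate took effect on 22 Mar 2017.

80 days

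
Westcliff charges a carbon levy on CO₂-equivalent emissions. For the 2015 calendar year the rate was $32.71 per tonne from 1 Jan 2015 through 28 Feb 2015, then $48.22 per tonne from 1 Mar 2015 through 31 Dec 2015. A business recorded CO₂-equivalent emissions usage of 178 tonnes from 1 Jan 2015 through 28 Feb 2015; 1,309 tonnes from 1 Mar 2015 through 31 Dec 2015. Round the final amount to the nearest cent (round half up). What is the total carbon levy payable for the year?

1 Jan – 28 Feb 2015: 178 tonnes at $32.71/tonne → $5,822.38
1 Mar – 31 Dec 2015: 1,309 tonnes at $48.22/tonne → $63,119.98

$68,942.36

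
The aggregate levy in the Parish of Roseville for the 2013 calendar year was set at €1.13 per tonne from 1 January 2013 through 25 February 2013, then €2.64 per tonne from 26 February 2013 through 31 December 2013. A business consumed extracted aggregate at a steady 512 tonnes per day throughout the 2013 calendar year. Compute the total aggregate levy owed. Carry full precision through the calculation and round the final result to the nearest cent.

1 January – 25 February 2013: 56 days × 512 tonnes/day = 28,672 tonnes at €1.13/tonne → €32,399.36
26 February – 31 December 2013: 309 days × 512 tonnes/day = 158,208 tonnes at €2.64/tonne → €417,669.12

€450,068.48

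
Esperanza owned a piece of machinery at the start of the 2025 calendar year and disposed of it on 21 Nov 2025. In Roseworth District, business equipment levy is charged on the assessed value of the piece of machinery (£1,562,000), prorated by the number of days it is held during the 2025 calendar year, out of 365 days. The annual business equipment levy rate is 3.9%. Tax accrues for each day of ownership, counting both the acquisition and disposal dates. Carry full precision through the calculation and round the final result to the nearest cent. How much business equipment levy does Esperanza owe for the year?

Days held (1 Jan – 21 Nov 2025): 325 out of 365
Tax = £1,562,000 × 3.9% × 325/365 = £54,242.0548

£54,242.05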